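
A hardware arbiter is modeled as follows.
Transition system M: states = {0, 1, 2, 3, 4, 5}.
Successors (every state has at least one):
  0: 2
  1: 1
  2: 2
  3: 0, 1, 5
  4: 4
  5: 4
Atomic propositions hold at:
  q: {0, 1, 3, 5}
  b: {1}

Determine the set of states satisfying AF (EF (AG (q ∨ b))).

{1, 3}

Sat(q ∨ b) = {0, 1, 3, 5}
AG (q ∨ b): greatest fixpoint, start Z0 = {0, 1, 3, 5}, keep only states in Sat with every successor in Z. Z1 = {1, 3}; Z2 = {1}; fixed.
Sat(AG (q ∨ b)) = {1}
EF (AG (q ∨ b)): least fixpoint, start Z0 = {1}, add states with some successor in Z. Z1 = {1, 3}; fixed.
Sat(EF (AG (q ∨ b))) = {1, 3}
AF (EF (AG (q ∨ b))): least fixpoint, start Z0 = {1, 3}, add states with every successor in Z. Already a fixed point.
Sat(AF (EF (AG (q ∨ b)))) = {1, 3}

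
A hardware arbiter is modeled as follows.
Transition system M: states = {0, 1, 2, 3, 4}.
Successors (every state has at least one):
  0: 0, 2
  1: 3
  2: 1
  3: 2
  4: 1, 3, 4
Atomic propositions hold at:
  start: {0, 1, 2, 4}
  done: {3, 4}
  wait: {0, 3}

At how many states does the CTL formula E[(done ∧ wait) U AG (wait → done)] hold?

4

Sat(done ∧ wait) = {3}
Sat(wait → done) = {1, 2, 3, 4}
AG (wait → done): greatest fixpoint, start Z0 = {1, 2, 3, 4}, keep only states in Sat with every successor in Z. Already a fixed point.
Sat(AG (wait → done)) = {1, 2, 3, 4}
E[(done ∧ wait) U AG (wait → done)]: least fixpoint, start Z0 = Sat(AG (wait → done)) = {1, 2, 3, 4}, add states in Sat(done ∧ wait) with some successor in Z. Already a fixed point.
Sat(E[(done ∧ wait) U AG (wait → done)]) = {1, 2, 3, 4}
|Sat(E[(done ∧ wait) U AG (wait → done)])| = |{1, 2, 3, 4}| = 4.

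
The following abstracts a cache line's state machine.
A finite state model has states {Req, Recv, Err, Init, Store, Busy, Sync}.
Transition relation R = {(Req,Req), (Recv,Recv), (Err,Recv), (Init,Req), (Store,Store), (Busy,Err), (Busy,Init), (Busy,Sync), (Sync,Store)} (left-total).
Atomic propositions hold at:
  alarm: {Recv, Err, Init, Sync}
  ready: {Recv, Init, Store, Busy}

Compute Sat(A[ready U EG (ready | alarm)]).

{Recv, Err, Store, Busy, Sync}

Sat(ready | alarm) = {Recv, Err, Init, Store, Busy, Sync}
EG (ready | alarm): greatest fixpoint, start Z0 = {Recv, Err, Init, Store, Busy, Sync}, keep only states in Sat with some successor in Z. Z1 = {Recv, Err, Store, Busy, Sync}; fixed.
Sat(EG (ready | alarm)) = {Recv, Err, Store, Busy, Sync}
A[ready U EG (ready | alarm)]: least fixpoint, start Z0 = Sat(EG (ready | alarm)) = {Recv, Err, Store, Busy, Sync}, add states in Sat(ready) with every successor in Z. Already a fixed point.
Sat(A[ready U EG (ready | alarm)]) = {Recv, Err, Store, Busy, Sync}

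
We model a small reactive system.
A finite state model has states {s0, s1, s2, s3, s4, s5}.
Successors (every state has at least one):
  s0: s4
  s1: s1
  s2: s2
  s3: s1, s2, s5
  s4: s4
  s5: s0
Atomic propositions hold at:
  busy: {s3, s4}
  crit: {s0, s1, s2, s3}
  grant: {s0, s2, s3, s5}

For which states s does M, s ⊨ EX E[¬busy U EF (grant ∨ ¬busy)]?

Sat(¬busy) = {s0, s1, s2, s5}
Sat(grant ∨ ¬busy) = {s0, s1, s2, s3, s5}
EF (grant ∨ ¬busy): least fixpoint, start Z0 = {s0, s1, s2, s3, s5}, add states with some successor in Z. Already a fixed point.
Sat(EF (grant ∨ ¬busy)) = {s0, s1, s2, s3, s5}
E[¬busy U EF (grant ∨ ¬busy)]: least fixpoint, start Z0 = Sat(EF (grant ∨ ¬busy)) = {s0, s1, s2, s3, s5}, add states in Sat(¬busy) with some successor in Z. Already a fixed point.
Sat(E[¬busy U EF (grant ∨ ¬busy)]) = {s0, s1, s2, s3, s5}
Sat(EX E[¬busy U EF (grant ∨ ¬busy)]) = {s : some successor in {s0, s1, s2, s3, s5}} = {s1, s2, s3, s5}

{s1, s2, s3, s5}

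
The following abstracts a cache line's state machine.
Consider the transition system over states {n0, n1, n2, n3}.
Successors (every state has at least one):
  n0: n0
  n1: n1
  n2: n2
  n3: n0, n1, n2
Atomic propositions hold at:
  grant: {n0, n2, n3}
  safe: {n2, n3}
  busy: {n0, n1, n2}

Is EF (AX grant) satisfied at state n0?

Yes

Sat(AX grant) = {s : every successor in {n0, n2, n3}} = {n0, n2}
EF (AX grant): least fixpoint, start Z0 = {n0, n2}, add states with some successor in Z. Z1 = {n0, n2, n3}; fixed.
Sat(EF (AX grant)) = {n0, n2, n3}
n0 ∈ Sat(EF (AX grant)) = {n0, n2, n3}, so the formula holds at n0.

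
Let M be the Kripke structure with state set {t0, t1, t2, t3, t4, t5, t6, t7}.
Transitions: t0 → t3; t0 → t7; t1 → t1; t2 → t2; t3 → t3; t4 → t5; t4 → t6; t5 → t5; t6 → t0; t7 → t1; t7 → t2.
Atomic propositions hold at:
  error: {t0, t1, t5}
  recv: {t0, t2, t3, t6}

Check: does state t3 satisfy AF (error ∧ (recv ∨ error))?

Sat(recv ∨ error) = {t0, t1, t2, t3, t5, t6}
Sat(error ∧ (recv ∨ error)) = {t0, t1, t5}
AF (error ∧ (recv ∨ error)): least fixpoint, start Z0 = {t0, t1, t5}, add states with every successor in Z. Z1 = {t0, t1, t5, t6}; Z2 = {t0, t1, t4, t5, t6}; fixed.
Sat(AF (error ∧ (recv ∨ error))) = {t0, t1, t4, t5, t6}
t3 ∉ Sat(AF (error ∧ (recv ∨ error))) = {t0, t1, t4, t5, t6}, so the formula does not hold at t3.

No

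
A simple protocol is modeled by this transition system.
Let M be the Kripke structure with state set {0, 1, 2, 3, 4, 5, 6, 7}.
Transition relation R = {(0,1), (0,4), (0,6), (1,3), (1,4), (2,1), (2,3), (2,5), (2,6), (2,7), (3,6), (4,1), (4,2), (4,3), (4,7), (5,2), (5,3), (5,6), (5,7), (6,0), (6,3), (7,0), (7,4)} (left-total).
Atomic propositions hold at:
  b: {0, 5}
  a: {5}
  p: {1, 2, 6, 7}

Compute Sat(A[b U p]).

A[b U p]: least fixpoint, start Z0 = Sat(p) = {1, 2, 6, 7}, add states in Sat(b) with every successor in Z. Already a fixed point.
Sat(A[b U p]) = {1, 2, 6, 7}

{1, 2, 6, 7}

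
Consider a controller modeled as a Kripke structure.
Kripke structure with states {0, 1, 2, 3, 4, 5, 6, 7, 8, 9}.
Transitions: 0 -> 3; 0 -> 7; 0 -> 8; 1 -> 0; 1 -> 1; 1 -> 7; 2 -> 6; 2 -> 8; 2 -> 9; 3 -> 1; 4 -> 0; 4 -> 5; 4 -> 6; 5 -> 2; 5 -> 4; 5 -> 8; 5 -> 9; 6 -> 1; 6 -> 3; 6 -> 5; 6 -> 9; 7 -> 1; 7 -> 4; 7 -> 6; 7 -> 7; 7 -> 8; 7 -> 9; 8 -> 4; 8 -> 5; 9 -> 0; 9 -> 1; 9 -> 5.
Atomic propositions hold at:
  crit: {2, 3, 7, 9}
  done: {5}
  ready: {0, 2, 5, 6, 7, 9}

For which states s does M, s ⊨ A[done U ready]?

A[done U ready]: least fixpoint, start Z0 = Sat(ready) = {0, 2, 5, 6, 7, 9}, add states in Sat(done) with every successor in Z. Already a fixed point.
Sat(A[done U ready]) = {0, 2, 5, 6, 7, 9}

{0, 2, 5, 6, 7, 9}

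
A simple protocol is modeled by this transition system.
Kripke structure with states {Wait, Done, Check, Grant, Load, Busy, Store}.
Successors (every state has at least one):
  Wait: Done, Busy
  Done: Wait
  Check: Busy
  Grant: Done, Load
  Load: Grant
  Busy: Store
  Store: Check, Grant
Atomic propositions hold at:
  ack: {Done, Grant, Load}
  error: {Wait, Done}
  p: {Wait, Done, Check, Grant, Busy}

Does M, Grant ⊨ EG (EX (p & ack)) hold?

Sat(p & ack) = {Done, Grant}
Sat(EX (p & ack)) = {s : some successor in {Done, Grant}} = {Wait, Grant, Load, Store}
EG (EX (p & ack)): greatest fixpoint, start Z0 = {Wait, Grant, Load, Store}, keep only states in Sat with some successor in Z. Z1 = {Grant, Load, Store}; fixed.
Sat(EG (EX (p & ack))) = {Grant, Load, Store}
Grant ∈ Sat(EG (EX (p & ack))) = {Grant, Load, Store}, so the formula holds at Grant.

Yes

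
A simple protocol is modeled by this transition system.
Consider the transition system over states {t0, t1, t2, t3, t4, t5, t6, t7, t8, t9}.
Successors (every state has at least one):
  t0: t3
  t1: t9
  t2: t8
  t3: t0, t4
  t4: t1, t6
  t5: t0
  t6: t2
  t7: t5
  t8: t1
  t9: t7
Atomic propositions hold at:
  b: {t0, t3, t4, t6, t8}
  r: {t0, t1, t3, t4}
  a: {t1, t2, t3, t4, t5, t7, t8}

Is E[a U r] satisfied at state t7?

E[a U r]: least fixpoint, start Z0 = Sat(r) = {t0, t1, t3, t4}, add states in Sat(a) with some successor in Z. Z1 = {t0, t1, t3, t4, t5, t8}; Z2 = {t0, t1, t2, t3, t4, t5, t7, t8}; fixed.
Sat(E[a U r]) = {t0, t1, t2, t3, t4, t5, t7, t8}
t7 ∈ Sat(E[a U r]) = {t0, t1, t2, t3, t4, t5, t7, t8}, so the formula holds at t7.

Yes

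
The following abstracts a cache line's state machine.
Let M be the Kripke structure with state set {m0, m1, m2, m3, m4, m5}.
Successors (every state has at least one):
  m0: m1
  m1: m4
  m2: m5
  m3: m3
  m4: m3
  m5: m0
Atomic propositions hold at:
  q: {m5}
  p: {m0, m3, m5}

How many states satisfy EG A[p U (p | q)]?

Sat(p | q) = {m0, m3, m5}
A[p U (p | q)]: least fixpoint, start Z0 = Sat((p | q)) = {m0, m3, m5}, add states in Sat(p) with every successor in Z. Already a fixed point.
Sat(A[p U (p | q)]) = {m0, m3, m5}
EG A[p U (p | q)]: greatest fixpoint, start Z0 = {m0, m3, m5}, keep only states in Sat with some successor in Z. Z1 = {m3, m5}; Z2 = {m3}; fixed.
Sat(EG A[p U (p | q)]) = {m3}
|Sat(EG A[p U (p | q)])| = |{m3}| = 1.

1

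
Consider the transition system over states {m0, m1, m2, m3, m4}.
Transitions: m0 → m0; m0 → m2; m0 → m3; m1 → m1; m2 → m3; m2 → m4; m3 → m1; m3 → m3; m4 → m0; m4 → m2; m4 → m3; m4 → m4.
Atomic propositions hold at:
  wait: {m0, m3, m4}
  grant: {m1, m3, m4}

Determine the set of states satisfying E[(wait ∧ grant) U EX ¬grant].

{m0, m4}

Sat(wait ∧ grant) = {m3, m4}
Sat(¬grant) = {m0, m2}
Sat(EX ¬grant) = {s : some successor in {m0, m2}} = {m0, m4}
E[(wait ∧ grant) U EX ¬grant]: least fixpoint, start Z0 = Sat(EX ¬grant) = {m0, m4}, add states in Sat(wait ∧ grant) with some successor in Z. Already a fixed point.
Sat(E[(wait ∧ grant) U EX ¬grant]) = {m0, m4}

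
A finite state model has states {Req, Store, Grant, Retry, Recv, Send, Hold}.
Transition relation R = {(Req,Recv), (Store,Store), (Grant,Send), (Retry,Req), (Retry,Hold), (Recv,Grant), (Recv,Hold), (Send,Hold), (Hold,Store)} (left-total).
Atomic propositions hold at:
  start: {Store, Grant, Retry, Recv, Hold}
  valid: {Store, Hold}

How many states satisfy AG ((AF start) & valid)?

AF start: least fixpoint, start Z0 = {Store, Grant, Retry, Recv, Hold}, add states with every successor in Z. Z1 = {Req, Store, Grant, Retry, Recv, Send, Hold}; fixed.
Sat(AF start) = {Req, Store, Grant, Retry, Recv, Send, Hold}
Sat((AF start) & valid) = {Store, Hold}
AG ((AF start) & valid): greatest fixpoint, start Z0 = {Store, Hold}, keep only states in Sat with every successor in Z. Already a fixed point.
Sat(AG ((AF start) & valid)) = {Store, Hold}
|Sat(AG ((AF start) & valid))| = |{Store, Hold}| = 2.

2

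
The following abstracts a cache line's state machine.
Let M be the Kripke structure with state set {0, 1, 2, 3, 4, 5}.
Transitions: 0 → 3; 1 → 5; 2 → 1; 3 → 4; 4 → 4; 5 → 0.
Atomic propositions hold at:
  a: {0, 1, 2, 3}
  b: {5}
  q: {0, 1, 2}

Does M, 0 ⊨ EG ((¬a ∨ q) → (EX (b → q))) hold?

Yes

Sat(¬a) = {4, 5}
Sat(¬a ∨ q) = {0, 1, 2, 4, 5}
Sat(b → q) = {0, 1, 2, 3, 4}
Sat(EX (b → q)) = {s : some successor in {0, 1, 2, 3, 4}} = {0, 2, 3, 4, 5}
Sat((¬a ∨ q) → (EX (b → q))) = {0, 2, 3, 4, 5}
EG ((¬a ∨ q) → (EX (b → q))): greatest fixpoint, start Z0 = {0, 2, 3, 4, 5}, keep only states in Sat with some successor in Z. Z1 = {0, 3, 4, 5}; fixed.
Sat(EG ((¬a ∨ q) → (EX (b → q)))) = {0, 3, 4, 5}
0 ∈ Sat(EG ((¬a ∨ q) → (EX (b → q)))) = {0, 3, 4, 5}, so the formula holds at 0.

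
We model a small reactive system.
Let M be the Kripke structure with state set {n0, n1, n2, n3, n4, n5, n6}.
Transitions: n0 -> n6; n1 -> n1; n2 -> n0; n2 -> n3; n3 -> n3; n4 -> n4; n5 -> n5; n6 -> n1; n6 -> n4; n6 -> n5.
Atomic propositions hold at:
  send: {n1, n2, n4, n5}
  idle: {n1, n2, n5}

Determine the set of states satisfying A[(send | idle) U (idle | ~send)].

{n0, n1, n2, n3, n5, n6}

Sat(send | idle) = {n1, n2, n4, n5}
Sat(~send) = {n0, n3, n6}
Sat(idle | ~send) = {n0, n1, n2, n3, n5, n6}
A[(send | idle) U (idle | ~send)]: least fixpoint, start Z0 = Sat((idle | ~send)) = {n0, n1, n2, n3, n5, n6}, add states in Sat(send | idle) with every successor in Z. Already a fixed point.
Sat(A[(send | idle) U (idle | ~send)]) = {n0, n1, n2, n3, n5, n6}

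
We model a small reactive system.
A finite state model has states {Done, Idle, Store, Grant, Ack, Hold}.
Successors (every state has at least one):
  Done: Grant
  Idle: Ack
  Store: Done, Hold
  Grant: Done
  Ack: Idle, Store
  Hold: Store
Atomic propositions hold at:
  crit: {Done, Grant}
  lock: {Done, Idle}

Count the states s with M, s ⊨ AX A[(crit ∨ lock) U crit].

2

Sat(crit ∨ lock) = {Done, Idle, Grant}
A[(crit ∨ lock) U crit]: least fixpoint, start Z0 = Sat(crit) = {Done, Grant}, add states in Sat(crit ∨ lock) with every successor in Z. Already a fixed point.
Sat(A[(crit ∨ lock) U crit]) = {Done, Grant}
Sat(AX A[(crit ∨ lock) U crit]) = {s : every successor in {Done, Grant}} = {Done, Grant}
|Sat(AX A[(crit ∨ lock) U crit])| = |{Done, Grant}| = 2.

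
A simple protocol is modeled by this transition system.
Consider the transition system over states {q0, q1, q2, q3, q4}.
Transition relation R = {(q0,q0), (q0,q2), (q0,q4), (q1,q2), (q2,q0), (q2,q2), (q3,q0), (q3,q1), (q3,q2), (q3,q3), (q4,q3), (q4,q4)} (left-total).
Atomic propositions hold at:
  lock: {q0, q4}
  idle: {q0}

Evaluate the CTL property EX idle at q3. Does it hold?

Sat(EX idle) = {s : some successor in {q0}} = {q0, q2, q3}
q3 ∈ Sat(EX idle) = {q0, q2, q3}, so the formula holds at q3.

Yes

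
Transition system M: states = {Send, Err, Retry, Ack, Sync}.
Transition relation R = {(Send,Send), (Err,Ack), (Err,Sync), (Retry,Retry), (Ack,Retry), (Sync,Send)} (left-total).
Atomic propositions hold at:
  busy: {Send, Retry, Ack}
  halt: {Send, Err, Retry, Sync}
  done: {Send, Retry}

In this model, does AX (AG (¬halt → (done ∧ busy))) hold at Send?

Yes

Sat(¬halt) = {Ack}
Sat(done ∧ busy) = {Send, Retry}
Sat(¬halt → (done ∧ busy)) = {Send, Err, Retry, Sync}
AG (¬halt → (done ∧ busy)): greatest fixpoint, start Z0 = {Send, Err, Retry, Sync}, keep only states in Sat with every successor in Z. Z1 = {Send, Retry, Sync}; fixed.
Sat(AG (¬halt → (done ∧ busy))) = {Send, Retry, Sync}
Sat(AX (AG (¬halt → (done ∧ busy)))) = {s : every successor in {Send, Retry, Sync}} = {Send, Retry, Ack, Sync}
Send ∈ Sat(AX (AG (¬halt → (done ∧ busy)))) = {Send, Retry, Ack, Sync}, so the formula holds at Send.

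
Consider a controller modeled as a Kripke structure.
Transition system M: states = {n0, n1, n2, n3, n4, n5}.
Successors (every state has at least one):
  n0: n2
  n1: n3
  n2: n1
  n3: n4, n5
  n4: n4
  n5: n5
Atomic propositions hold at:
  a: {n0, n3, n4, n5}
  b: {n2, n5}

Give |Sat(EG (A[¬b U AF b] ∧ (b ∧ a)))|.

1

Sat(¬b) = {n0, n1, n3, n4}
AF b: least fixpoint, start Z0 = {n2, n5}, add states with every successor in Z. Z1 = {n0, n2, n5}; fixed.
Sat(AF b) = {n0, n2, n5}
A[¬b U AF b]: least fixpoint, start Z0 = Sat(AF b) = {n0, n2, n5}, add states in Sat(¬b) with every successor in Z. Already a fixed point.
Sat(A[¬b U AF b]) = {n0, n2, n5}
Sat(b ∧ a) = {n5}
Sat(A[¬b U AF b] ∧ (b ∧ a)) = {n5}
EG (A[¬b U AF b] ∧ (b ∧ a)): greatest fixpoint, start Z0 = {n5}, keep only states in Sat with some successor in Z. Already a fixed point.
Sat(EG (A[¬b U AF b] ∧ (b ∧ a))) = {n5}
|Sat(EG (A[¬b U AF b] ∧ (b ∧ a)))| = |{n5}| = 1.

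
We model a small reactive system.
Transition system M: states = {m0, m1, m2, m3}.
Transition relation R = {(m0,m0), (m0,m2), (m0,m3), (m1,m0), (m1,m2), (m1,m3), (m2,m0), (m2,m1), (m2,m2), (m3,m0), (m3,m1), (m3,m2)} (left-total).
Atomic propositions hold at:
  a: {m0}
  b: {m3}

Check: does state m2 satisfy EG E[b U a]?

E[b U a]: least fixpoint, start Z0 = Sat(a) = {m0}, add states in Sat(b) with some successor in Z. Z1 = {m0, m3}; fixed.
Sat(E[b U a]) = {m0, m3}
EG E[b U a]: greatest fixpoint, start Z0 = {m0, m3}, keep only states in Sat with some successor in Z. Already a fixed point.
Sat(EG E[b U a]) = {m0, m3}
m2 ∉ Sat(EG E[b U a]) = {m0, m3}, so the formula does not hold at m2.

No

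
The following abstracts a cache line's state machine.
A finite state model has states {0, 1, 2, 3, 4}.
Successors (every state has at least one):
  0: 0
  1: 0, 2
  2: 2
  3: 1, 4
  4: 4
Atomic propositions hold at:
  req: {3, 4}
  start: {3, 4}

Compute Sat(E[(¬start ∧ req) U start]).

Sat(¬start) = {0, 1, 2}
Sat(¬start ∧ req) = ∅
E[(¬start ∧ req) U start]: least fixpoint, start Z0 = Sat(start) = {3, 4}, add states in Sat(¬start ∧ req) with some successor in Z. Already a fixed point.
Sat(E[(¬start ∧ req) U start]) = {3, 4}

{3, 4}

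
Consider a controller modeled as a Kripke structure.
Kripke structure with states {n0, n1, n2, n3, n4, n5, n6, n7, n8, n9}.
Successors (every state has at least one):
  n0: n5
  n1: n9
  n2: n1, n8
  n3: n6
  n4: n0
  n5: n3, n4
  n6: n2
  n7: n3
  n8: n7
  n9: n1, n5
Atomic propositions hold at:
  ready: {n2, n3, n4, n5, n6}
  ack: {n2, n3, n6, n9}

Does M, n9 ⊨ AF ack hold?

AF ack: least fixpoint, start Z0 = {n2, n3, n6, n9}, add states with every successor in Z. Z1 = {n1, n2, n3, n6, n7, n9}; Z2 = {n1, n2, n3, n6, n7, n8, n9}; fixed.
Sat(AF ack) = {n1, n2, n3, n6, n7, n8, n9}
n9 ∈ Sat(AF ack) = {n1, n2, n3, n6, n7, n8, n9}, so the formula holds at n9.

Yes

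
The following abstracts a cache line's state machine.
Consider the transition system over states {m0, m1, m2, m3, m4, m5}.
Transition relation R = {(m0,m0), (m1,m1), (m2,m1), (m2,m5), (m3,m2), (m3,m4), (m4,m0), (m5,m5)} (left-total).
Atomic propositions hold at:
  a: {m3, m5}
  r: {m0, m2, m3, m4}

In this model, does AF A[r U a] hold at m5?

Yes

A[r U a]: least fixpoint, start Z0 = Sat(a) = {m3, m5}, add states in Sat(r) with every successor in Z. Already a fixed point.
Sat(A[r U a]) = {m3, m5}
AF A[r U a]: least fixpoint, start Z0 = {m3, m5}, add states with every successor in Z. Already a fixed point.
Sat(AF A[r U a]) = {m3, m5}
m5 ∈ Sat(AF A[r U a]) = {m3, m5}, so the formula holds at m5.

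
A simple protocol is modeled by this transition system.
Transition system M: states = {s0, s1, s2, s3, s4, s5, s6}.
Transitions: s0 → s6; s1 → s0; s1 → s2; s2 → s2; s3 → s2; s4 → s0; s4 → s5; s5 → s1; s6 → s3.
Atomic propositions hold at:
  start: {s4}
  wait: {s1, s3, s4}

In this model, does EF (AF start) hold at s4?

AF start: least fixpoint, start Z0 = {s4}, add states with every successor in Z. Already a fixed point.
Sat(AF start) = {s4}
EF (AF start): least fixpoint, start Z0 = {s4}, add states with some successor in Z. Already a fixed point.
Sat(EF (AF start)) = {s4}
s4 ∈ Sat(EF (AF start)) = {s4}, so the formula holds at s4.

Yes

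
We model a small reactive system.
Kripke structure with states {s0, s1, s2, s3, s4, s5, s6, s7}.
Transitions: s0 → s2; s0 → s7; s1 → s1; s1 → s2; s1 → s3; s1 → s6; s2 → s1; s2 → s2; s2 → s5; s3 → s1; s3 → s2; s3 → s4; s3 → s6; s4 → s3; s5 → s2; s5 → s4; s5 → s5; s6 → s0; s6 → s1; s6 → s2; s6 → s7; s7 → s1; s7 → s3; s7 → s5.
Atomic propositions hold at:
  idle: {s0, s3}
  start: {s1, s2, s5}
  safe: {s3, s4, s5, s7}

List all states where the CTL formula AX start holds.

{s2}

Sat(AX start) = {s : every successor in {s1, s2, s5}} = {s2}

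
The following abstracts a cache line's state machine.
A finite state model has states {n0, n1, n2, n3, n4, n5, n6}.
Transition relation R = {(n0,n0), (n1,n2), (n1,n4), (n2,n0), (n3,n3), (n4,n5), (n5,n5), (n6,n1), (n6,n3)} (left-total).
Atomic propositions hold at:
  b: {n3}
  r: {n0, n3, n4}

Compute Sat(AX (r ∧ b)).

Sat(r ∧ b) = {n3}
Sat(AX (r ∧ b)) = {s : every successor in {n3}} = {n3}

{n3}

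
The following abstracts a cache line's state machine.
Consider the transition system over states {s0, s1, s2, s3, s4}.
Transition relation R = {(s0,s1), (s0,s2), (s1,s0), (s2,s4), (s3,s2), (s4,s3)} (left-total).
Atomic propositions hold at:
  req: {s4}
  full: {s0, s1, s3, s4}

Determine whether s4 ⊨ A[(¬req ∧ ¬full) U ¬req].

Sat(¬req) = {s0, s1, s2, s3}
Sat(¬full) = {s2}
Sat(¬req ∧ ¬full) = {s2}
A[(¬req ∧ ¬full) U ¬req]: least fixpoint, start Z0 = Sat(¬req) = {s0, s1, s2, s3}, add states in Sat(¬req ∧ ¬full) with every successor in Z. Already a fixed point.
Sat(A[(¬req ∧ ¬full) U ¬req]) = {s0, s1, s2, s3}
s4 ∉ Sat(A[(¬req ∧ ¬full) U ¬req]) = {s0, s1, s2, s3}, so the formula does not hold at s4.

No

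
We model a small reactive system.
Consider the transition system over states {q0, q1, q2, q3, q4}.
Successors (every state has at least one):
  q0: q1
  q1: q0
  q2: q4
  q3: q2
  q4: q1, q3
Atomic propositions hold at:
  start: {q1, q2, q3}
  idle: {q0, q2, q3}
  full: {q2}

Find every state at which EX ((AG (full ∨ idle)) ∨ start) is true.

{q0, q3, q4}

Sat(full ∨ idle) = {q0, q2, q3}
AG (full ∨ idle): greatest fixpoint, start Z0 = {q0, q2, q3}, keep only states in Sat with every successor in Z. Z1 = {q3}; Z2 = ∅; fixed.
Sat(AG (full ∨ idle)) = ∅
Sat((AG (full ∨ idle)) ∨ start) = {q1, q2, q3}
Sat(EX ((AG (full ∨ idle)) ∨ start)) = {s : some successor in {q1, q2, q3}} = {q0, q3, q4}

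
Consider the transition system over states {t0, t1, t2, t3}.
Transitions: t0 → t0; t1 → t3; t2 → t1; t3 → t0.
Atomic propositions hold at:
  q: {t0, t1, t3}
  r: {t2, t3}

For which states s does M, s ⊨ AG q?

AG q: greatest fixpoint, start Z0 = {t0, t1, t3}, keep only states in Sat with every successor in Z. Already a fixed point.
Sat(AG q) = {t0, t1, t3}

{t0, t1, t3}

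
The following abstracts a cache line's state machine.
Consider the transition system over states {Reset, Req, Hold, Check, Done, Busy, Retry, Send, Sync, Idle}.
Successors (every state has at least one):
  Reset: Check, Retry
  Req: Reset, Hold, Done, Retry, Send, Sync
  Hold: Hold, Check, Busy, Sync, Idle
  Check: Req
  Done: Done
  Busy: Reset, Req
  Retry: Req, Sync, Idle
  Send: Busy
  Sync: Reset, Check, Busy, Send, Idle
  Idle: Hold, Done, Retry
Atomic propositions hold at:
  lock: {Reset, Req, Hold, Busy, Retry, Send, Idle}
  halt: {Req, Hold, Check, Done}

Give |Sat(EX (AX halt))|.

6

Sat(AX halt) = {s : every successor in {Req, Hold, Check, Done}} = {Check, Done}
Sat(EX (AX halt)) = {s : some successor in {Check, Done}} = {Reset, Req, Hold, Done, Sync, Idle}
|Sat(EX (AX halt))| = |{Reset, Req, Hold, Done, Sync, Idle}| = 6.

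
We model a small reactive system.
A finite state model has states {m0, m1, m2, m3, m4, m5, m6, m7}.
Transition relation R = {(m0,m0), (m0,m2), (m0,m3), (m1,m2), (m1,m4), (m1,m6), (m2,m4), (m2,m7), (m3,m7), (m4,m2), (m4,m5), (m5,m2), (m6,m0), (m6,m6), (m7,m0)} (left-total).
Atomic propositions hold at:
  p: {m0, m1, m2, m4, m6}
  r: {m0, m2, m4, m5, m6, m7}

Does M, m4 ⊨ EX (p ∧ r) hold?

Sat(p ∧ r) = {m0, m2, m4, m6}
Sat(EX (p ∧ r)) = {s : some successor in {m0, m2, m4, m6}} = {m0, m1, m2, m4, m5, m6, m7}
m4 ∈ Sat(EX (p ∧ r)) = {m0, m1, m2, m4, m5, m6, m7}, so the formula holds at m4.

Yes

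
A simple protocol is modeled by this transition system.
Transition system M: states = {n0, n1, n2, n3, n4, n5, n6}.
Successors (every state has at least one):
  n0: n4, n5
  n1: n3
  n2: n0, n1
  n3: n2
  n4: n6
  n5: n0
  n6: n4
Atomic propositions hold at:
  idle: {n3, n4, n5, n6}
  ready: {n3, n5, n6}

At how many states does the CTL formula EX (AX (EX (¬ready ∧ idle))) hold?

2

Sat(¬ready) = {n0, n1, n2, n4}
Sat(¬ready ∧ idle) = {n4}
Sat(EX (¬ready ∧ idle)) = {s : some successor in {n4}} = {n0, n6}
Sat(AX (EX (¬ready ∧ idle))) = {s : every successor in {n0, n6}} = {n4, n5}
Sat(EX (AX (EX (¬ready ∧ idle)))) = {s : some successor in {n4, n5}} = {n0, n6}
|Sat(EX (AX (EX (¬ready ∧ idle))))| = |{n0, n6}| = 2.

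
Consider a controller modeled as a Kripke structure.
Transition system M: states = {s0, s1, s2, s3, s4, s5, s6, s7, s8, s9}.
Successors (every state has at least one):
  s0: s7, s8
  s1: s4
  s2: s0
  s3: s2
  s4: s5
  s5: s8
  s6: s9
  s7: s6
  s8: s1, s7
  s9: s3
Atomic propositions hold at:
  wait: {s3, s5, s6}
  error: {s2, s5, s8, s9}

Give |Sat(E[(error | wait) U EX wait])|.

Sat(error | wait) = {s2, s3, s5, s6, s8, s9}
Sat(EX wait) = {s : some successor in {s3, s5, s6}} = {s4, s7, s9}
E[(error | wait) U EX wait]: least fixpoint, start Z0 = Sat(EX wait) = {s4, s7, s9}, add states in Sat(error | wait) with some successor in Z. Z1 = {s4, s6, s7, s8, s9}; Z2 = {s4, s5, s6, s7, s8, s9}; fixed.
Sat(E[(error | wait) U EX wait]) = {s4, s5, s6, s7, s8, s9}
|Sat(E[(error | wait) U EX wait])| = |{s4, s5, s6, s7, s8, s9}| = 6.

6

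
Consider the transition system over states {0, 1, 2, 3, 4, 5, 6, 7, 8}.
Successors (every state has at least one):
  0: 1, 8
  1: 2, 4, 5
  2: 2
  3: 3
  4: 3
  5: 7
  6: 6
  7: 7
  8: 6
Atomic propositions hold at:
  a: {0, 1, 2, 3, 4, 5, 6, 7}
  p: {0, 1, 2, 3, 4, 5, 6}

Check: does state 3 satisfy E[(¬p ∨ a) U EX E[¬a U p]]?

Yes

Sat(¬p) = {7, 8}
Sat(¬p ∨ a) = {0, 1, 2, 3, 4, 5, 6, 7, 8}
Sat(¬a) = {8}
E[¬a U p]: least fixpoint, start Z0 = Sat(p) = {0, 1, 2, 3, 4, 5, 6}, add states in Sat(¬a) with some successor in Z. Z1 = {0, 1, 2, 3, 4, 5, 6, 8}; fixed.
Sat(E[¬a U p]) = {0, 1, 2, 3, 4, 5, 6, 8}
Sat(EX E[¬a U p]) = {s : some successor in {0, 1, 2, 3, 4, 5, 6, 8}} = {0, 1, 2, 3, 4, 6, 8}
E[(¬p ∨ a) U EX E[¬a U p]]: least fixpoint, start Z0 = Sat(EX E[¬a U p]) = {0, 1, 2, 3, 4, 6, 8}, add states in Sat(¬p ∨ a) with some successor in Z. Already a fixed point.
Sat(E[(¬p ∨ a) U EX E[¬a U p]]) = {0, 1, 2, 3, 4, 6, 8}
3 ∈ Sat(E[(¬p ∨ a) U EX E[¬a U p]]) = {0, 1, 2, 3, 4, 6, 8}, so the formula holds at 3.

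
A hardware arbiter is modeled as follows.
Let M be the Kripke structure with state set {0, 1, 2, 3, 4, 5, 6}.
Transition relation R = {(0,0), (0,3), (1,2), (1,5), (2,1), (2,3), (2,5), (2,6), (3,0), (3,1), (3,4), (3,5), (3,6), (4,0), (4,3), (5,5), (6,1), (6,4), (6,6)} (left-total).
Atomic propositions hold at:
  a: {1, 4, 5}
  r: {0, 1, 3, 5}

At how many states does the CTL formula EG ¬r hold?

2

Sat(¬r) = {2, 4, 6}
EG ¬r: greatest fixpoint, start Z0 = {2, 4, 6}, keep only states in Sat with some successor in Z. Z1 = {2, 6}; fixed.
Sat(EG ¬r) = {2, 6}
|Sat(EG ¬r)| = |{2, 6}| = 2.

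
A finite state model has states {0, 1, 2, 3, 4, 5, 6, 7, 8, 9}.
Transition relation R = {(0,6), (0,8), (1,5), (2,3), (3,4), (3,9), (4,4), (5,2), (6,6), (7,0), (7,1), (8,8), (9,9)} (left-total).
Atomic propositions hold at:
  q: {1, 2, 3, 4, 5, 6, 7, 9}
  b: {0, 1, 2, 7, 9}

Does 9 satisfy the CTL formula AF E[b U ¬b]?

Sat(¬b) = {3, 4, 5, 6, 8}
E[b U ¬b]: least fixpoint, start Z0 = Sat(¬b) = {3, 4, 5, 6, 8}, add states in Sat(b) with some successor in Z. Z1 = {0, 1, 2, 3, 4, 5, 6, 8}; Z2 = {0, 1, 2, 3, 4, 5, 6, 7, 8}; fixed.
Sat(E[b U ¬b]) = {0, 1, 2, 3, 4, 5, 6, 7, 8}
AF E[b U ¬b]: least fixpoint, start Z0 = {0, 1, 2, 3, 4, 5, 6, 7, 8}, add states with every successor in Z. Already a fixed point.
Sat(AF E[b U ¬b]) = {0, 1, 2, 3, 4, 5, 6, 7, 8}
9 ∉ Sat(AF E[b U ¬b]) = {0, 1, 2, 3, 4, 5, 6, 7, 8}, so the formula does not hold at 9.

No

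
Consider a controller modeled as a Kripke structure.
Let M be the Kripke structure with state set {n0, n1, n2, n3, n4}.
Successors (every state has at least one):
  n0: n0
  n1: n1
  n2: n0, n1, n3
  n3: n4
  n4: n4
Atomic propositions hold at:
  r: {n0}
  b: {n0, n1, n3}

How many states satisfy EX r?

Sat(EX r) = {s : some successor in {n0}} = {n0, n2}
|Sat(EX r)| = |{n0, n2}| = 2.

2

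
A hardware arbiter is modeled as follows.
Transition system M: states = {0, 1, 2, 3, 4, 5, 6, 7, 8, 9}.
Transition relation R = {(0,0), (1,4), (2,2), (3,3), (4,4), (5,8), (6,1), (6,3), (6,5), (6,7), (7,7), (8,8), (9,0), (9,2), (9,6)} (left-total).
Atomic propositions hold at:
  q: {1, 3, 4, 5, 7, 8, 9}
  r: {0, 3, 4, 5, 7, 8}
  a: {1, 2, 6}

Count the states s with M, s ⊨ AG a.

AG a: greatest fixpoint, start Z0 = {1, 2, 6}, keep only states in Sat with every successor in Z. Z1 = {2}; fixed.
Sat(AG a) = {2}
|Sat(AG a)| = |{2}| = 1.

1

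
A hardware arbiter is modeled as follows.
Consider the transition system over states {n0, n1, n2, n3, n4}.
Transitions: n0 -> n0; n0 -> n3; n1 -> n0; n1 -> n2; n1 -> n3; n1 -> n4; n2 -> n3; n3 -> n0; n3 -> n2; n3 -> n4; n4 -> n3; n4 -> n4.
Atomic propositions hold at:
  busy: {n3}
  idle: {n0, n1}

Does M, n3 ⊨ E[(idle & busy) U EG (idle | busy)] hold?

Sat(idle & busy) = ∅
Sat(idle | busy) = {n0, n1, n3}
EG (idle | busy): greatest fixpoint, start Z0 = {n0, n1, n3}, keep only states in Sat with some successor in Z. Already a fixed point.
Sat(EG (idle | busy)) = {n0, n1, n3}
E[(idle & busy) U EG (idle | busy)]: least fixpoint, start Z0 = Sat(EG (idle | busy)) = {n0, n1, n3}, add states in Sat(idle & busy) with some successor in Z. Already a fixed point.
Sat(E[(idle & busy) U EG (idle | busy)]) = {n0, n1, n3}
n3 ∈ Sat(E[(idle & busy) U EG (idle | busy)]) = {n0, n1, n3}, so the formula holds at n3.

Yes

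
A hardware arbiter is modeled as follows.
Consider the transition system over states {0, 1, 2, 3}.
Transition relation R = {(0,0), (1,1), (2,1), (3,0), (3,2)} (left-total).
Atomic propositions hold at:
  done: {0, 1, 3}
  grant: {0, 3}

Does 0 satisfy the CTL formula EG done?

EG done: greatest fixpoint, start Z0 = {0, 1, 3}, keep only states in Sat with some successor in Z. Already a fixed point.
Sat(EG done) = {0, 1, 3}
0 ∈ Sat(EG done) = {0, 1, 3}, so the formula holds at 0.

Yes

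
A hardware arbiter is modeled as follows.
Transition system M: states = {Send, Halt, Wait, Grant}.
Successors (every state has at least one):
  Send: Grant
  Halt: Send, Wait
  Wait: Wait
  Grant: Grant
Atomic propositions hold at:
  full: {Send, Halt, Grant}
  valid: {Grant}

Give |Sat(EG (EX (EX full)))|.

3

Sat(EX full) = {s : some successor in {Send, Halt, Grant}} = {Send, Halt, Grant}
Sat(EX (EX full)) = {s : some successor in {Send, Halt, Grant}} = {Send, Halt, Grant}
EG (EX (EX full)): greatest fixpoint, start Z0 = {Send, Halt, Grant}, keep only states in Sat with some successor in Z. Already a fixed point.
Sat(EG (EX (EX full))) = {Send, Halt, Grant}
|Sat(EG (EX (EX full)))| = |{Send, Halt, Grant}| = 3.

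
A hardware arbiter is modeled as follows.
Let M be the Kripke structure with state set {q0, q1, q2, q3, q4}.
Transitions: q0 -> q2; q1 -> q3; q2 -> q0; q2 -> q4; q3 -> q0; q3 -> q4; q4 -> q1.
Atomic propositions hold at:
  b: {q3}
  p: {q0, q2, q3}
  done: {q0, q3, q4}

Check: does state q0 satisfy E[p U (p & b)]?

No

Sat(p & b) = {q3}
E[p U (p & b)]: least fixpoint, start Z0 = Sat((p & b)) = {q3}, add states in Sat(p) with some successor in Z. Already a fixed point.
Sat(E[p U (p & b)]) = {q3}
q0 ∉ Sat(E[p U (p & b)]) = {q3}, so the formula does not hold at q0.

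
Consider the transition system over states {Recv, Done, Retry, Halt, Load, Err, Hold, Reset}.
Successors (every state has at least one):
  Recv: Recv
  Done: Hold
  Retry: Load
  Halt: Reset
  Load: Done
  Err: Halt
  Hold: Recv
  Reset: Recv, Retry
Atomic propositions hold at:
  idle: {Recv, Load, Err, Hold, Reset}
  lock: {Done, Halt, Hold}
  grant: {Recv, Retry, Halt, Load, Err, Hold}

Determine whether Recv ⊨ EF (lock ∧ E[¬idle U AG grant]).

No

Sat(¬idle) = {Done, Retry, Halt}
AG grant: greatest fixpoint, start Z0 = {Recv, Retry, Halt, Load, Err, Hold}, keep only states in Sat with every successor in Z. Z1 = {Recv, Retry, Err, Hold}; Z2 = {Recv, Hold}; fixed.
Sat(AG grant) = {Recv, Hold}
E[¬idle U AG grant]: least fixpoint, start Z0 = Sat(AG grant) = {Recv, Hold}, add states in Sat(¬idle) with some successor in Z. Z1 = {Recv, Done, Hold}; fixed.
Sat(E[¬idle U AG grant]) = {Recv, Done, Hold}
Sat(lock ∧ E[¬idle U AG grant]) = {Done, Hold}
EF (lock ∧ E[¬idle U AG grant]): least fixpoint, start Z0 = {Done, Hold}, add states with some successor in Z. Z1 = {Done, Load, Hold}; Z2 = {Done, Retry, Load, Hold}; Z3 = {Done, Retry, Load, Hold, Reset}; Z4 = {Done, Retry, Halt, Load, Hold, Reset}; Z5 = {Done, Retry, Halt, Load, Err, Hold, Reset}; fixed.
Sat(EF (lock ∧ E[¬idle U AG grant])) = {Done, Retry, Halt, Load, Err, Hold, Reset}
Recv ∉ Sat(EF (lock ∧ E[¬idle U AG grant])) = {Done, Retry, Halt, Load, Err, Hold, Reset}, so the formula does not hold at Recv.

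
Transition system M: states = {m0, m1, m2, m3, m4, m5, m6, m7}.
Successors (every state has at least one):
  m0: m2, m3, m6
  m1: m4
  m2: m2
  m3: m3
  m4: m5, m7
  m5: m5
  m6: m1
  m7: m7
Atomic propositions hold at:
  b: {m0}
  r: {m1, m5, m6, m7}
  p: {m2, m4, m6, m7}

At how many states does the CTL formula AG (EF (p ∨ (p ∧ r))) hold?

Sat(p ∧ r) = {m6, m7}
Sat(p ∨ (p ∧ r)) = {m2, m4, m6, m7}
EF (p ∨ (p ∧ r)): least fixpoint, start Z0 = {m2, m4, m6, m7}, add states with some successor in Z. Z1 = {m0, m1, m2, m4, m6, m7}; fixed.
Sat(EF (p ∨ (p ∧ r))) = {m0, m1, m2, m4, m6, m7}
AG (EF (p ∨ (p ∧ r))): greatest fixpoint, start Z0 = {m0, m1, m2, m4, m6, m7}, keep only states in Sat with every successor in Z. Z1 = {m1, m2, m6, m7}; Z2 = {m2, m6, m7}; Z3 = {m2, m7}; fixed.
Sat(AG (EF (p ∨ (p ∧ r)))) = {m2, m7}
|Sat(AG (EF (p ∨ (p ∧ r))))| = |{m2, m7}| = 2.

2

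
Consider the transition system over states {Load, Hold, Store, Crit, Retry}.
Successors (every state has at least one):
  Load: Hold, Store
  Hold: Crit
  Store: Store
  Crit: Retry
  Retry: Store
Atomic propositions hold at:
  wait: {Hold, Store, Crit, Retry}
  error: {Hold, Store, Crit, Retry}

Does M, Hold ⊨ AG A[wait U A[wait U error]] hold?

Yes

A[wait U error]: least fixpoint, start Z0 = Sat(error) = {Hold, Store, Crit, Retry}, add states in Sat(wait) with every successor in Z. Already a fixed point.
Sat(A[wait U error]) = {Hold, Store, Crit, Retry}
A[wait U A[wait U error]]: least fixpoint, start Z0 = Sat(A[wait U error]) = {Hold, Store, Crit, Retry}, add states in Sat(wait) with every successor in Z. Already a fixed point.
Sat(A[wait U A[wait U error]]) = {Hold, Store, Crit, Retry}
AG A[wait U A[wait U error]]: greatest fixpoint, start Z0 = {Hold, Store, Crit, Retry}, keep only states in Sat with every successor in Z. Already a fixed point.
Sat(AG A[wait U A[wait U error]]) = {Hold, Store, Crit, Retry}
Hold ∈ Sat(AG A[wait U A[wait U error]]) = {Hold, Store, Crit, Retry}, so the formula holds at Hold.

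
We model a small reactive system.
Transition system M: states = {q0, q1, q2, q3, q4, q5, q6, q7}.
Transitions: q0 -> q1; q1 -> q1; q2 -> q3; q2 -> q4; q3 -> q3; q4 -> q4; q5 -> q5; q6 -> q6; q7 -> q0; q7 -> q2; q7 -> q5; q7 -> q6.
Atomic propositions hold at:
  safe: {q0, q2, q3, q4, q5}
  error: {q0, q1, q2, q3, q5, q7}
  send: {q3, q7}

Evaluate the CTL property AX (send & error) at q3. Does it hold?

Yes

Sat(send & error) = {q3, q7}
Sat(AX (send & error)) = {s : every successor in {q3, q7}} = {q3}
q3 ∈ Sat(AX (send & error)) = {q3}, so the formula holds at q3.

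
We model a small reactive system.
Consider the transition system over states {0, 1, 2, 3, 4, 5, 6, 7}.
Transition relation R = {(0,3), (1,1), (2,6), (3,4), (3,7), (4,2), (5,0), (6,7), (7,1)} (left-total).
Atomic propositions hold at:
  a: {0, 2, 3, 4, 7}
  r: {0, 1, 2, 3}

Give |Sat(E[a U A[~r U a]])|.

Sat(~r) = {4, 5, 6, 7}
A[~r U a]: least fixpoint, start Z0 = Sat(a) = {0, 2, 3, 4, 7}, add states in Sat(~r) with every successor in Z. Z1 = {0, 2, 3, 4, 5, 6, 7}; fixed.
Sat(A[~r U a]) = {0, 2, 3, 4, 5, 6, 7}
E[a U A[~r U a]]: least fixpoint, start Z0 = Sat(A[~r U a]) = {0, 2, 3, 4, 5, 6, 7}, add states in Sat(a) with some successor in Z. Already a fixed point.
Sat(E[a U A[~r U a]]) = {0, 2, 3, 4, 5, 6, 7}
|Sat(E[a U A[~r U a]])| = |{0, 2, 3, 4, 5, 6, 7}| = 7.

7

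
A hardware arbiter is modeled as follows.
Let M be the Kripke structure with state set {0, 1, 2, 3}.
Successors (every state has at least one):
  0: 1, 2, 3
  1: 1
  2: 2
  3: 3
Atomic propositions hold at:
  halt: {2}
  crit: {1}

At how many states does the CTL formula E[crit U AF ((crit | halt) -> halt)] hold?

Sat(crit | halt) = {1, 2}
Sat((crit | halt) -> halt) = {0, 2, 3}
AF ((crit | halt) -> halt): least fixpoint, start Z0 = {0, 2, 3}, add states with every successor in Z. Already a fixed point.
Sat(AF ((crit | halt) -> halt)) = {0, 2, 3}
E[crit U AF ((crit | halt) -> halt)]: least fixpoint, start Z0 = Sat(AF ((crit | halt) -> halt)) = {0, 2, 3}, add states in Sat(crit) with some successor in Z. Already a fixed point.
Sat(E[crit U AF ((crit | halt) -> halt)]) = {0, 2, 3}
|Sat(E[crit U AF ((crit | halt) -> halt)])| = |{0, 2, 3}| = 3.

3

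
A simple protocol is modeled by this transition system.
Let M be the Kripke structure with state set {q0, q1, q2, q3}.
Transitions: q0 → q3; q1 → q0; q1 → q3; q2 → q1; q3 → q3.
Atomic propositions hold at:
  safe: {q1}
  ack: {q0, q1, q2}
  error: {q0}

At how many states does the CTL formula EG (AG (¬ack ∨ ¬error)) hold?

Sat(¬ack) = {q3}
Sat(¬error) = {q1, q2, q3}
Sat(¬ack ∨ ¬error) = {q1, q2, q3}
AG (¬ack ∨ ¬error): greatest fixpoint, start Z0 = {q1, q2, q3}, keep only states in Sat with every successor in Z. Z1 = {q2, q3}; Z2 = {q3}; fixed.
Sat(AG (¬ack ∨ ¬error)) = {q3}
EG (AG (¬ack ∨ ¬error)): greatest fixpoint, start Z0 = {q3}, keep only states in Sat with some successor in Z. Already a fixed point.
Sat(EG (AG (¬ack ∨ ¬error))) = {q3}
|Sat(EG (AG (¬ack ∨ ¬error)))| = |{q3}| = 1.

1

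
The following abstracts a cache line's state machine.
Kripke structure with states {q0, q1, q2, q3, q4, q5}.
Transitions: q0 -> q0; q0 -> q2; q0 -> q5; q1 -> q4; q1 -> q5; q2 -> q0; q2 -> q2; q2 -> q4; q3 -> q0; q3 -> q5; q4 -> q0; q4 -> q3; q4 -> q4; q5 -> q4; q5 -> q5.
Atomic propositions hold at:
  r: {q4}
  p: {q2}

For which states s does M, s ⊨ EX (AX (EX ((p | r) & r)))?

{q0, q1, q3, q5}

Sat(p | r) = {q2, q4}
Sat((p | r) & r) = {q4}
Sat(EX ((p | r) & r)) = {s : some successor in {q4}} = {q1, q2, q4, q5}
Sat(AX (EX ((p | r) & r))) = {s : every successor in {q1, q2, q4, q5}} = {q1, q5}
Sat(EX (AX (EX ((p | r) & r)))) = {s : some successor in {q1, q5}} = {q0, q1, q3, q5}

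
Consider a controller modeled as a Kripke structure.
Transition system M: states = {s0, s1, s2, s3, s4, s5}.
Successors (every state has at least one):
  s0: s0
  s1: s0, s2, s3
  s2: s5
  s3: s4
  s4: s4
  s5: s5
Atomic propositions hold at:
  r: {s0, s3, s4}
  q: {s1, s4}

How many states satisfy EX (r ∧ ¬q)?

2

Sat(¬q) = {s0, s2, s3, s5}
Sat(r ∧ ¬q) = {s0, s3}
Sat(EX (r ∧ ¬q)) = {s : some successor in {s0, s3}} = {s0, s1}
|Sat(EX (r ∧ ¬q))| = |{s0, s1}| = 2.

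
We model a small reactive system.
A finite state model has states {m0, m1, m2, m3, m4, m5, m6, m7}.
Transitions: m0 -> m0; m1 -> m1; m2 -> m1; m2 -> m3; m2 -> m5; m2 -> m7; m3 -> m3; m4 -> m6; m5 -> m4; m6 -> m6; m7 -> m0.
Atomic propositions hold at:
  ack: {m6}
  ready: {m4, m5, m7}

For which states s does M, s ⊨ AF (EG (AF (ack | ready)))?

Sat(ack | ready) = {m4, m5, m6, m7}
AF (ack | ready): least fixpoint, start Z0 = {m4, m5, m6, m7}, add states with every successor in Z. Already a fixed point.
Sat(AF (ack | ready)) = {m4, m5, m6, m7}
EG (AF (ack | ready)): greatest fixpoint, start Z0 = {m4, m5, m6, m7}, keep only states in Sat with some successor in Z. Z1 = {m4, m5, m6}; fixed.
Sat(EG (AF (ack | ready))) = {m4, m5, m6}
AF (EG (AF (ack | ready))): least fixpoint, start Z0 = {m4, m5, m6}, add states with every successor in Z. Already a fixed point.
Sat(AF (EG (AF (ack | ready)))) = {m4, m5, m6}

{m4, m5, m6}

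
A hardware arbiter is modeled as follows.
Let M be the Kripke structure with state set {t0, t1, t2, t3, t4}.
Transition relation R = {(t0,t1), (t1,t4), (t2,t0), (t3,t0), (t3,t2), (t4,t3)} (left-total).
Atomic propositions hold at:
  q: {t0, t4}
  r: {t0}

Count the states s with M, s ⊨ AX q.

2

Sat(AX q) = {s : every successor in {t0, t4}} = {t1, t2}
|Sat(AX q)| = |{t1, t2}| = 2.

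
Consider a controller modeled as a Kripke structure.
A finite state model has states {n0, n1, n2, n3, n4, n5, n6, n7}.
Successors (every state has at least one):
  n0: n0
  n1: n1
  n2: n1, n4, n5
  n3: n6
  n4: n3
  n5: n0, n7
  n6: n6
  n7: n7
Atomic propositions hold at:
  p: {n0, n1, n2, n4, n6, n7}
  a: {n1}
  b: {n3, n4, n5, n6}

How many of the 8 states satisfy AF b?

4

AF b: least fixpoint, start Z0 = {n3, n4, n5, n6}, add states with every successor in Z. Already a fixed point.
Sat(AF b) = {n3, n4, n5, n6}
|Sat(AF b)| = |{n3, n4, n5, n6}| = 4.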